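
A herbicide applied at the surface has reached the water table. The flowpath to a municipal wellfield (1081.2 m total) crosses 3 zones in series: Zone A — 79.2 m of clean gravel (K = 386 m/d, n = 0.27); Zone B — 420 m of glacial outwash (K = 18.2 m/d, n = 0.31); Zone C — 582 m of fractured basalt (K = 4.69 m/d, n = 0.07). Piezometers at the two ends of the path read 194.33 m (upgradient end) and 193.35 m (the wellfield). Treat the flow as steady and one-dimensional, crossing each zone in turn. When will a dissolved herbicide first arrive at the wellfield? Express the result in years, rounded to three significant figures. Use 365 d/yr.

Total head drop ΔH = 194.33 − 193.35 = 0.98 m
Steady 1-D flow in series ⇒ the Darcy flux q is identical in every zone and the zone head losses add (resistances L/K in series).
Σ(L/K) = 79.2/386 + 420/18.2 + 582/4.69 = 0.2052 + 23.08 + 124.1 = 147.4 d
q = ΔH / Σ(L/K) = 0.98 / 147.4 = 0.006650 m/d (same in every zone)
Zone A: v = q/n = 0.006650/0.27 = 0.02463 m/d → t_A = 79.2/0.02463 = 3216 d
Zone B: v = q/n = 0.006650/0.31 = 0.02145 m/d → t_B = 420/0.02145 = 19580 d
Zone C: v = q/n = 0.006650/0.07 = 0.09500 m/d → t_C = 582/0.09500 = 6127 d
Total t = 3216 + 19580 + 6127 = 28920 d
   = 28920 / 365 = 79.2 yr

79.2 years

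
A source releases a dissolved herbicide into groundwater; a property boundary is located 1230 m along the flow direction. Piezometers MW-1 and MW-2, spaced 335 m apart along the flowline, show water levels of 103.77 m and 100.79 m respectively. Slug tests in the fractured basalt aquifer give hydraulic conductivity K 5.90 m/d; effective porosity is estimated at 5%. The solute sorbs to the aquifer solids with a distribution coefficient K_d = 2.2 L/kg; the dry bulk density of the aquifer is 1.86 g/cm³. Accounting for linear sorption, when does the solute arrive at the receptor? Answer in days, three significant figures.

97100 days

Hydraulic gradient i = (103.77 − 100.79) / 335 = 2.98 / 335 = 0.008896
q = Ki = 5.90 × 0.008896 = 0.05248 m/d
Average linear velocity = 0.05248 / 0.05 = 1.050 m/d
Retardation R = 1 + ρ_b·K_d/n = 1 + 1.86×2.2/0.05 = 82.84
Contaminant velocity v_c = v/R = 1.050/82.84 = 0.01267 m/d
t = L/v_c = 1230/0.01267 = 97070 d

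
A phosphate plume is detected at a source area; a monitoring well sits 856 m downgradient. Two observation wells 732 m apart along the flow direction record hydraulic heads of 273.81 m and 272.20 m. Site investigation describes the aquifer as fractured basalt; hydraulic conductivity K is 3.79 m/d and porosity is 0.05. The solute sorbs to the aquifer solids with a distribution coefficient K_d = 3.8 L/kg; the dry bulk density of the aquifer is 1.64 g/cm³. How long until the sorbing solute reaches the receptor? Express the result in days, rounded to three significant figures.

Hydraulic gradient i = (273.81 − 272.20) / 732 = 1.61 / 732 = 0.002199
Specific discharge q = 3.79 × 0.002199 = 0.008336 m/d
v = Ki/n = 3.79·0.002199/0.05 = 0.1667 m/d
Retardation R = 1 + ρ_b·K_d/n = 1 + 1.64×3.8/0.05 = 125.6
Contaminant velocity v_c = v/R = 0.1667/125.6 = 0.001327 m/d
t = L/v_c = 856/0.001327 = 645100 d

645000 days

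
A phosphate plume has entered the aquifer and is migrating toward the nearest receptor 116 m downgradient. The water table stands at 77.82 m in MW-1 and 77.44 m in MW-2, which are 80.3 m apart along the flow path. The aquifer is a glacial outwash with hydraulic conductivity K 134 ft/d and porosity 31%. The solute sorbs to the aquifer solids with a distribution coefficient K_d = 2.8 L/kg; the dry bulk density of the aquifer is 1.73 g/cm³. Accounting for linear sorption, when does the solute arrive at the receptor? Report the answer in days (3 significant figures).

Hydraulic gradient i = (77.82 − 77.44) / 80.3 = 0.38 / 80.3 = 0.004732
K = 134 ft/d × 0.3048 = 40.84 m/d
Specific discharge q = 40.84 × 0.004732 = 0.1933 m/d
Seepage velocity v = q / n = 0.1933 / 0.31 = 0.6235 m/d
Retardation R = 1 + ρ_b·K_d/n = 1 + 1.73×2.8/0.31 = 16.63
Contaminant velocity v_c = v/R = 0.6235/16.63 = 0.03750 m/d
t = L/v_c = 116/0.03750 = 3093 d

3090 days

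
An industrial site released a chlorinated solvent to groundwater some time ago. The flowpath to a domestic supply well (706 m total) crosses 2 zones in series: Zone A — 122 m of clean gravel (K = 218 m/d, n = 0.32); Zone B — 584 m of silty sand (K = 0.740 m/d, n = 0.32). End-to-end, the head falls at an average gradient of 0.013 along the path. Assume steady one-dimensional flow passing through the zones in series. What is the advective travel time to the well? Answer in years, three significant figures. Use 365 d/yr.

For zones in series the flux q is common to all zones; the equivalent conductivity is the harmonic (thickness-weighted) mean, K_eq = L_total / Σ(L_j/K_j).
Σ(L/K) = 122/218 + 584/0.740 = 0.5596 + 789.2 = 789.7 d
K_eq = L_total / Σ(L/K) = 706 / 789.7 = 0.8940 m/d
q = K_eq · i = 0.8940 × 0.013 = 0.01162 m/d (same in every zone)
Zone A: v = q/n = 0.01162/0.32 = 0.03632 m/d → t_A = 122/0.03632 = 3359 d
Zone B: v = q/n = 0.01162/0.32 = 0.03632 m/d → t_B = 584/0.03632 = 16080 d
Total t = 3359 + 16080 = 19440 d
   = 19440 / 365 = 53.3 yr

53.3 years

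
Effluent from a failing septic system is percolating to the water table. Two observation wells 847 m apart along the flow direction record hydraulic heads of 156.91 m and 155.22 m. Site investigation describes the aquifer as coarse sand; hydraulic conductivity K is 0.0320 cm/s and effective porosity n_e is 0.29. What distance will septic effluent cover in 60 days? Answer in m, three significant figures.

Hydraulic gradient i = (156.91 − 155.22) / 847 = 1.69 / 847 = 0.001995
K = 0.0320 cm/s × 864 = 27.65 m/d
q = Ki = 27.65 × 0.001995 = 0.05517 m/d
v = Ki/n = 27.65·0.001995/0.29 = 0.1902 m/d
L = v × T = 0.1902 × 60 = 11.41 m

11.4 m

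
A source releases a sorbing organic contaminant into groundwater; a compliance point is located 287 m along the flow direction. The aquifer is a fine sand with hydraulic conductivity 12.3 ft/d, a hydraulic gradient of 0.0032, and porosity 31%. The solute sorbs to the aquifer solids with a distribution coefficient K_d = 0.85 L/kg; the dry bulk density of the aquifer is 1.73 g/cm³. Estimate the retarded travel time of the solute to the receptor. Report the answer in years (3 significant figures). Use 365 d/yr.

117 years

K = 12.3 ft/d × 0.3048 = 3.749 m/d
q = Ki = 3.749 × 0.0032 = 0.01200 m/d
v = Ki/n = 3.749·0.0032/0.31 = 0.03870 m/d
Retardation R = 1 + ρ_b·K_d/n = 1 + 1.73×0.85/0.31 = 5.744
Contaminant velocity v_c = v/R = 0.03870/5.744 = 0.006738 m/d
t = L/v_c = 287/0.006738 = 42590 d
   = 42590/365 = 117 yr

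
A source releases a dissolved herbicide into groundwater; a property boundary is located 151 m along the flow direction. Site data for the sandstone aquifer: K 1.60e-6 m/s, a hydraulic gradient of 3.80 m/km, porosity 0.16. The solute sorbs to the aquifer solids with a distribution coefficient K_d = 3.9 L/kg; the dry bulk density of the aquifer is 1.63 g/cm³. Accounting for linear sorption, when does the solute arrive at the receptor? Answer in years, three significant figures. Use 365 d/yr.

K = 1.60e-6 m/s × 86400 s/d = 0.1382 m/d
q = Ki = 0.1382 × 0.0038 = 5.253e-4 m/d
Average linear velocity = 5.253e-4 / 0.16 = 0.003283 m/d
Retardation R = 1 + ρ_b·K_d/n = 1 + 1.63×3.9/0.16 = 40.73
Contaminant velocity v_c = v/R = 0.003283/40.73 = 8.061e-5 m/d
t = L/v_c = 151/8.061e-5 = 1.873e6 d
   = 1.873e6/365 = 5130 yr

5130 years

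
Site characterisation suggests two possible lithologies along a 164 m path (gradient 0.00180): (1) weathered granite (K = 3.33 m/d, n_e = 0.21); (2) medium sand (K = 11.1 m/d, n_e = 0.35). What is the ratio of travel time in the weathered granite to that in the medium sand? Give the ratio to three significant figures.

Unit 1 (weathered granite): v = 3.33×0.0018/0.21 = 0.02854 m/d, t = 164/0.02854 = 5746 d
Unit 2 (medium sand): v = 11.1×0.0018/0.35 = 0.05709 m/d, t = 164/0.05709 = 2873 d
t(weathered granite) / t(medium sand) = 5746/2873 = 2.00

2.00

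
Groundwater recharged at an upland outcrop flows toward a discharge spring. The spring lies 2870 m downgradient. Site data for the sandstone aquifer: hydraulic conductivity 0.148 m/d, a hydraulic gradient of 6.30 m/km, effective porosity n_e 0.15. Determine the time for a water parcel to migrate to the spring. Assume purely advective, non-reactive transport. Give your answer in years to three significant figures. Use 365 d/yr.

1260 years

q = Ki = 0.148 × 0.0063 = 9.324e-4 m/d
v = Ki/n = 0.148·0.0063/0.15 = 0.006216 m/d
t = L / v = 2870 / 0.006216 = 461700 d
   = 461700 / 365 = 1260 yr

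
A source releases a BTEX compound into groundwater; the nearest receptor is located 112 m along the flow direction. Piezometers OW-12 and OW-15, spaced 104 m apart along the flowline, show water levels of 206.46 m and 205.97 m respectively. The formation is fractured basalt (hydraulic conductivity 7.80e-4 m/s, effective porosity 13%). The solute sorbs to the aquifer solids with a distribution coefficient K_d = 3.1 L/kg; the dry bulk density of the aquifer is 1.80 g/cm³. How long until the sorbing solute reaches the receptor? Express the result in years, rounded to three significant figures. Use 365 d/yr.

5.52 years

Hydraulic gradient i = (206.46 − 205.97) / 104 = 0.49 / 104 = 0.004712
K = 7.80e-4 m/s × 86400 s/d = 67.39 m/d
q = Ki = 67.39 × 0.004712 = 0.3175 m/d
Seepage velocity v = q / n = 0.3175 / 0.13 = 2.442 m/d
Retardation R = 1 + ρ_b·K_d/n = 1 + 1.80×3.1/0.13 = 43.92
Contaminant velocity v_c = v/R = 2.442/43.92 = 0.05561 m/d
t = L/v_c = 112/0.05561 = 2014 d
   = 2014/365 = 5.52 yr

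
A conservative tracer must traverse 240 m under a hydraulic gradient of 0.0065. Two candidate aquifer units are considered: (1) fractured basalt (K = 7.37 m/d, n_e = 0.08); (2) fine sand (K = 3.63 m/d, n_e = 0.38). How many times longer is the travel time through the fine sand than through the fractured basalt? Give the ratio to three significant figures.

9.64

Unit 1 (fractured basalt): v = 7.37×0.0065/0.08 = 0.5988 m/d, t = 240/0.5988 = 400.8 d
Unit 2 (fine sand): v = 3.63×0.0065/0.38 = 0.06209 m/d, t = 240/0.06209 = 3865 d
t(fine sand) / t(fractured basalt) = 3865/400.8 = 9.64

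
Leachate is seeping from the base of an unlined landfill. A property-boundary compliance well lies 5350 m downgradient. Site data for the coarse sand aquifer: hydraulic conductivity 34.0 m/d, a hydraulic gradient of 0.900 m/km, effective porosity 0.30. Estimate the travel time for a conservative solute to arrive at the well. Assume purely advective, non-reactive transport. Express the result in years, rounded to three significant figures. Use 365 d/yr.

144 years

q = Ki = 34.0 × 9.0e-4 = 0.03060 m/d
Seepage velocity v = q / n = 0.03060 / 0.30 = 0.1020 m/d
t = L / v = 5350 / 0.1020 = 52450 d
   = 52450 / 365 = 144 yr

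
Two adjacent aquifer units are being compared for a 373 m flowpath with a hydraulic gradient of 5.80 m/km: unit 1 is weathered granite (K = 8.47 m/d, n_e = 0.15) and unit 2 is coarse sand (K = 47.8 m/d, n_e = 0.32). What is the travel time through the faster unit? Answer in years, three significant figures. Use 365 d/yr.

Unit 1 (weathered granite): v = 8.47×0.0058/0.15 = 0.3275 m/d, t = 373/0.3275 = 1139 d
Unit 2 (coarse sand): v = 47.8×0.0058/0.32 = 0.8664 m/d, t = 373/0.8664 = 430.5 d
Faster: 430.5 d / 365 = 1.18 yr

1.18 years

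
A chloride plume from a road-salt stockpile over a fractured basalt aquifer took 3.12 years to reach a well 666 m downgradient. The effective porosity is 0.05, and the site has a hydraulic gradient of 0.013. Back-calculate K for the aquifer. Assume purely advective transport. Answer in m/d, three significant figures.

t = 3.12 years = 1139 d
v = L / t = 666 / 1139 = 0.5848 m/d
K = v · n / i = 0.5848 × 0.05 / 0.013 = 2.25 m/d

2.25 m/d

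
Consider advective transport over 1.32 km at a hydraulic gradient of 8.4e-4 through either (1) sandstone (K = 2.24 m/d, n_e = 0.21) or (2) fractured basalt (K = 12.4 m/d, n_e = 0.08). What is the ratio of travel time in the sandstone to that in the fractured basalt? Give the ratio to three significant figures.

14.5

Unit 1 (sandstone): v = 2.24×8.4e-4/0.21 = 0.008960 m/d, t = 1320/0.008960 = 147300 d
Unit 2 (fractured basalt): v = 12.4×8.4e-4/0.08 = 0.1302 m/d, t = 1320/0.1302 = 10140 d
t(sandstone) / t(fractured basalt) = 147300/10140 = 14.5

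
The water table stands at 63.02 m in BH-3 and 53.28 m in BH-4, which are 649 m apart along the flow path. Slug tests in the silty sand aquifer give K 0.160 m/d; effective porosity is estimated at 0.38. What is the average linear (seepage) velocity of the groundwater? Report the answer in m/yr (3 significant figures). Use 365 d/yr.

Hydraulic gradient i = (63.02 − 53.28) / 649 = 9.74 / 649 = 0.01501
q = Ki = 0.160 × 0.01501 = 0.002401 m/d
v = Ki/n = 0.160·0.01501/0.38 = 0.006319 m/d
   = 0.006319 × 365 = 2.31 m/yr

2.31 m/yr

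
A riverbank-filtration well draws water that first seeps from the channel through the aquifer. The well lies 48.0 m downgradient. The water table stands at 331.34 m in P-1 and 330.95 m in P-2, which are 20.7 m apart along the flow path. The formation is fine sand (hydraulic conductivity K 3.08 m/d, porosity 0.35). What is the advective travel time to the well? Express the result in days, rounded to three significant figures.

290 days

Hydraulic gradient i = (331.34 − 330.95) / 20.7 = 0.39 / 20.7 = 0.01884
Specific discharge q = 3.08 × 0.01884 = 0.05803 m/d
Seepage velocity v = q / n = 0.05803 / 0.35 = 0.1658 m/d
t = L / v = 48.0 / 0.1658 = 289.5 d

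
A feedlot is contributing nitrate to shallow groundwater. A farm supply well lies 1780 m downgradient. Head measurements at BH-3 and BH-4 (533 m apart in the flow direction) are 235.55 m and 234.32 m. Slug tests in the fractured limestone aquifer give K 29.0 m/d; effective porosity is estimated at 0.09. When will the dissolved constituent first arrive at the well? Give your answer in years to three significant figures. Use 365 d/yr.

Hydraulic gradient i = (235.55 − 234.32) / 533 = 1.23 / 533 = 0.002308
Specific discharge q = 29.0 × 0.002308 = 0.06692 m/d
Seepage velocity v = q / n = 0.06692 / 0.09 = 0.7436 m/d
t = L / v = 1780 / 0.7436 = 2394 d
   = 2394 / 365 = 6.56 yr

6.56 years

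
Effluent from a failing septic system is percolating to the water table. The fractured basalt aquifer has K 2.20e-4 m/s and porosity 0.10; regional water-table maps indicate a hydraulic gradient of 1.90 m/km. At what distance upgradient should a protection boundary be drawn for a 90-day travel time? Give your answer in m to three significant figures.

32.5 m

K = 2.20e-4 m/s × 86400 s/d = 19.01 m/d
Darcy flux q = K·i = 19.01 × 0.0019 = 0.03612 m/d
v_s = q/n_e = 0.03612/0.10 = 0.3612 m/d
L = v × T = 0.3612 × 90 = 32.50 m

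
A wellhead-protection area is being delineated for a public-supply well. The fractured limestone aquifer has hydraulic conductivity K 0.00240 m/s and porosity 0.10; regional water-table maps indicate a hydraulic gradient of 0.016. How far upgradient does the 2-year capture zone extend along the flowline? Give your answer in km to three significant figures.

K = 0.00240 m/s × 86400 s/d = 207.4 m/d
Darcy flux q = K·i = 207.4 × 0.016 = 3.318 m/d
v_s = q/n_e = 3.318/0.10 = 33.18 m/d
T = 2 yr × 365 = 730 d
L = v × T = 33.18 × 730 = 24220 m
   = 24.2 km

24.2 km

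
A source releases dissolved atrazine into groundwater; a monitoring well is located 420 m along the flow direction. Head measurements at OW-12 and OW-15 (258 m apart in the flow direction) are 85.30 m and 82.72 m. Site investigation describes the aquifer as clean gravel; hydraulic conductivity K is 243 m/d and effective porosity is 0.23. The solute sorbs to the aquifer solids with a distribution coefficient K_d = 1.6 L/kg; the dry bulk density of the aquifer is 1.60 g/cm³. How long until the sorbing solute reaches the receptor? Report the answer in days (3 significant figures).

482 days

Hydraulic gradient i = (85.30 − 82.72) / 258 = 2.58 / 258 = 0.01000
Darcy flux q = K·i = 243 × 0.01000 = 2.430 m/d
v_s = q/n_e = 2.430/0.23 = 10.57 m/d
Retardation R = 1 + ρ_b·K_d/n = 1 + 1.60×1.6/0.23 = 12.13
Contaminant velocity v_c = v/R = 10.57/12.13 = 0.8710 m/d
t = L/v_c = 420/0.8710 = 482.2 d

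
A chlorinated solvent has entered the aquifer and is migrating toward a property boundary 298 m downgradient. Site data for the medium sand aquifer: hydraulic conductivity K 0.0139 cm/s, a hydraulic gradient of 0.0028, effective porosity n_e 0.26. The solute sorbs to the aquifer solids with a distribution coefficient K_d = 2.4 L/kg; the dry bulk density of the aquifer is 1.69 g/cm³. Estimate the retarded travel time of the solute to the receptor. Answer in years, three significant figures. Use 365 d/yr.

105 years

K = 0.0139 cm/s × 864 = 12.01 m/d
Specific discharge q = 12.01 × 0.0028 = 0.03363 m/d
Seepage velocity v = q / n = 0.03363 / 0.26 = 0.1293 m/d
Retardation R = 1 + ρ_b·K_d/n = 1 + 1.69×2.4/0.26 = 16.60
Contaminant velocity v_c = v/R = 0.1293/16.60 = 0.007791 m/d
t = L/v_c = 298/0.007791 = 38250 d
   = 38250/365 = 105 yr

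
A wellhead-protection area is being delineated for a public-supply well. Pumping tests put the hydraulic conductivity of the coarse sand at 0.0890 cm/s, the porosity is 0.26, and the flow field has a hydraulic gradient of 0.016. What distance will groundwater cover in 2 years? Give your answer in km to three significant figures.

3.45 km

K = 0.0890 cm/s × 864 = 76.90 m/d
q = Ki = 76.90 × 0.016 = 1.230 m/d
v = Ki/n = 76.90·0.016/0.26 = 4.732 m/d
T = 2 yr × 365 = 730 d
L = v × T = 4.732 × 730 = 3454 m
   = 3.45 km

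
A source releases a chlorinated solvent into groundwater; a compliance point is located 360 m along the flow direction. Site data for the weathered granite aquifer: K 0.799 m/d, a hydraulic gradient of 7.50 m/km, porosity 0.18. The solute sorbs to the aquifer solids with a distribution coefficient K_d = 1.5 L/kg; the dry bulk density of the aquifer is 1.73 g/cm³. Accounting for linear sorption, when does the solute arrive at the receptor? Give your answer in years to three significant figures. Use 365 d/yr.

457 years

q = Ki = 0.799 × 0.0075 = 0.005993 m/d
Seepage velocity v = q / n = 0.005993 / 0.18 = 0.03329 m/d
Retardation R = 1 + ρ_b·K_d/n = 1 + 1.73×1.5/0.18 = 15.42
Contaminant velocity v_c = v/R = 0.03329/15.42 = 0.002159 m/d
t = L/v_c = 360/0.002159 = 166700 d
   = 166700/365 = 457 yr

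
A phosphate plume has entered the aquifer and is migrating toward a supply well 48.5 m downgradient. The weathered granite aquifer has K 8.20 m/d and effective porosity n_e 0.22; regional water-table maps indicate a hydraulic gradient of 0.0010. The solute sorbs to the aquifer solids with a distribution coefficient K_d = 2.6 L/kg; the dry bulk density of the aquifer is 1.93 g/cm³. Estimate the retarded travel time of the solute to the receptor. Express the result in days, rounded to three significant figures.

31000 days

Specific discharge q = 8.20 × 0.0010 = 0.008200 m/d
Average linear velocity = 0.008200 / 0.22 = 0.03727 m/d
Retardation R = 1 + ρ_b·K_d/n = 1 + 1.93×2.6/0.22 = 23.81
Contaminant velocity v_c = v/R = 0.03727/23.81 = 0.001565 m/d
t = L/v_c = 48.5/0.001565 = 30980 d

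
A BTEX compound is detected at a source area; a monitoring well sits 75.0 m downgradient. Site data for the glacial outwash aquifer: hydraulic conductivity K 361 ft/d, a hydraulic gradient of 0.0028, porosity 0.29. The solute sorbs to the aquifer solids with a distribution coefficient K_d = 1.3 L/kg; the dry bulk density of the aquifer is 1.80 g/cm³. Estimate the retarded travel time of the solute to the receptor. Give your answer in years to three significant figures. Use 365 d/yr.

K = 361 ft/d × 0.3048 = 110.0 m/d
Darcy flux q = K·i = 110.0 × 0.0028 = 0.3081 m/d
Average linear velocity = 0.3081 / 0.29 = 1.062 m/d
Retardation R = 1 + ρ_b·K_d/n = 1 + 1.80×1.3/0.29 = 9.069
Contaminant velocity v_c = v/R = 1.062/9.069 = 0.1171 m/d
t = L/v_c = 75.0/0.1171 = 640.2 d
   = 640.2/365 = 1.75 yr

1.75 years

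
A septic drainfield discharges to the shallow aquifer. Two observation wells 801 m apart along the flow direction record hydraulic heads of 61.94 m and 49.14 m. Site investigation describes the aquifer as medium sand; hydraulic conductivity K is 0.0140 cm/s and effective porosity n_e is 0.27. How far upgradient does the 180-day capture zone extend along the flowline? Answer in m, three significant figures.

Hydraulic gradient i = (61.94 − 49.14) / 801 = 12.80 / 801 = 0.01598
K = 0.0140 cm/s × 864 = 12.10 m/d
Specific discharge q = 12.10 × 0.01598 = 0.1933 m/d
Seepage velocity v = q / n = 0.1933 / 0.27 = 0.7159 m/d
L = v × T = 0.7159 × 180 = 128.9 m

129 m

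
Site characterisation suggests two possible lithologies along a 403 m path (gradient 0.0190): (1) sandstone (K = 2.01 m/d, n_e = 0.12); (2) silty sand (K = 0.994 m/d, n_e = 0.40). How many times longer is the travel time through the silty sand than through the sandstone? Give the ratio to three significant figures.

6.74

Unit 1 (sandstone): v = 2.01×0.019/0.12 = 0.3183 m/d, t = 403/0.3183 = 1266 d
Unit 2 (silty sand): v = 0.994×0.019/0.40 = 0.04722 m/d, t = 403/0.04722 = 8535 d
t(silty sand) / t(sandstone) = 8535/1266 = 6.74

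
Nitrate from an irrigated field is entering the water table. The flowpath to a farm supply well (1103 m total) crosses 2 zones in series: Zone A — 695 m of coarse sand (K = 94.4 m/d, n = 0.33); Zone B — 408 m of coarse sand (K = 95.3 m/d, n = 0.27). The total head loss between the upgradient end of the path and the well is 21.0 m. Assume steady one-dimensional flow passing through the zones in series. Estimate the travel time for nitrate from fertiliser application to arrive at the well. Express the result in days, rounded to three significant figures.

Continuity: the same q passes through each zone, so ΔH = q·Σ(L_j/K_j) — the zones act as resistances in series.
Σ(L/K) = 695/94.4 + 408/95.3 = 7.362 + 4.281 = 11.64 d
q = ΔH / Σ(L/K) = 21.0 / 11.64 = 1.804 m/d (same in every zone)
Zone A: v = q/n = 1.804/0.33 = 5.465 m/d → t_A = 695/5.465 = 127.2 d
Zone B: v = q/n = 1.804/0.27 = 6.680 m/d → t_B = 408/6.680 = 61.08 d
Total t = 127.2 + 61.08 = 188.2 d

188 days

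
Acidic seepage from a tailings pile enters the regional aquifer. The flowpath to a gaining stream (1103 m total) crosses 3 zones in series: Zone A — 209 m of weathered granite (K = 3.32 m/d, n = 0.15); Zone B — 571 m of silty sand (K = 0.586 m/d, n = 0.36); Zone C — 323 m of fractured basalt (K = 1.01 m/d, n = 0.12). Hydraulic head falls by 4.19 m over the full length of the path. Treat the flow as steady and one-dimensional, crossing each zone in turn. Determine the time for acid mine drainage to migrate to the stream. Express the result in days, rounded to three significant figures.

Steady 1-D flow in series ⇒ the Darcy flux q is identical in every zone and the zone head losses add (resistances L/K in series).
Σ(L/K) = 209/3.32 + 571/0.586 + 323/1.01 = 62.95 + 974.4 + 319.8 = 1357 d
q = ΔH / Σ(L/K) = 4.19 / 1357 = 0.003087 m/d (same in every zone)
Zone A: v = q/n = 0.003087/0.15 = 0.02058 m/d → t_A = 209/0.02058 = 10150 d
Zone B: v = q/n = 0.003087/0.36 = 0.008576 m/d → t_B = 571/0.008576 = 66580 d
Zone C: v = q/n = 0.003087/0.12 = 0.02573 m/d → t_C = 323/0.02573 = 12550 d
Total t = 10150 + 66580 + 12550 = 89290 d

89300 days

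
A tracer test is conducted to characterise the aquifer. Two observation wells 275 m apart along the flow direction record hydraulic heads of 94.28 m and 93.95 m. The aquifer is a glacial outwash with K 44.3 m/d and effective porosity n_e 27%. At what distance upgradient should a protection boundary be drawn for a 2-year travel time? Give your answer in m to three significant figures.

Hydraulic gradient i = (94.28 − 93.95) / 275 = 0.33 / 275 = 0.001200
Specific discharge q = 44.3 × 0.001200 = 0.05316 m/d
Seepage velocity v = q / n = 0.05316 / 0.27 = 0.1969 m/d
T = 2 yr × 365 = 730 d
L = v × T = 0.1969 × 730 = 143.7 m

144 m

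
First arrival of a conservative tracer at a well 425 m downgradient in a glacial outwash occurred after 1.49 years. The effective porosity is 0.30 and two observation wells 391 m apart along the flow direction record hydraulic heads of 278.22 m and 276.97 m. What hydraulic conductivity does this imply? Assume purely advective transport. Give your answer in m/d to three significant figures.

73.3 m/d

Hydraulic gradient i = (278.22 − 276.97) / 391 = 1.25 / 391 = 0.003197
t = 1.49 years = 543.9 d
v = L / t = 425 / 543.9 = 0.7815 m/d
K = v · n / i = 0.7815 × 0.30 / 0.003197 = 73.3 m/d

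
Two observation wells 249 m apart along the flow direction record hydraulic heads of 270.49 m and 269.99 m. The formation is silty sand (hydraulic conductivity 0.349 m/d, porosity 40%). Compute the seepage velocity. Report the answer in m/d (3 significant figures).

Hydraulic gradient i = (270.49 − 269.99) / 249 = 0.50 / 249 = 0.002008
q = Ki = 0.349 × 0.002008 = 7.008e-4 m/d
Average linear velocity = 7.008e-4 / 0.40 = 0.001752 m/d

0.00175 m/d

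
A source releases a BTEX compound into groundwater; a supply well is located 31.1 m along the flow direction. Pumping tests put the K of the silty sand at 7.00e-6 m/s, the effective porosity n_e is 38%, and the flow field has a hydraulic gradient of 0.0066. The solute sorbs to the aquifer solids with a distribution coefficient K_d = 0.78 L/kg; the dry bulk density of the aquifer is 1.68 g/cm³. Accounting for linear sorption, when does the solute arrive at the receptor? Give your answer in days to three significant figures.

13200 days

K = 7.00e-6 m/s × 86400 s/d = 0.6048 m/d
Specific discharge q = 0.6048 × 0.0066 = 0.003992 m/d
Average linear velocity = 0.003992 / 0.38 = 0.01050 m/d
Retardation R = 1 + ρ_b·K_d/n = 1 + 1.68×0.78/0.38 = 4.448
Contaminant velocity v_c = v/R = 0.01050/4.448 = 0.002361 m/d
t = L/v_c = 31.1/0.002361 = 13170 d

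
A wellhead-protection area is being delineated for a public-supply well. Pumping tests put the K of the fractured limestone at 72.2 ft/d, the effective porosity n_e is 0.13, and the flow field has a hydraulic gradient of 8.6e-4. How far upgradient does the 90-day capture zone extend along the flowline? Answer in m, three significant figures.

K = 72.2 ft/d × 0.3048 = 22.01 m/d
Specific discharge q = 22.01 × 8.6e-4 = 0.01893 m/d
v = Ki/n = 22.01·8.6e-4/0.13 = 0.1456 m/d
L = v × T = 0.1456 × 90 = 13.10 m

13.1 m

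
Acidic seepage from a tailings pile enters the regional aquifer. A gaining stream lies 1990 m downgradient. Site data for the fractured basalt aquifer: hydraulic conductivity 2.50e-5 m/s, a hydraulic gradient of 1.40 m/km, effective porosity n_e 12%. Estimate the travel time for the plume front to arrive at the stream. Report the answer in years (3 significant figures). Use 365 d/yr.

K = 2.50e-5 m/s × 86400 s/d = 2.160 m/d
Darcy flux q = K·i = 2.160 × 0.0014 = 0.003024 m/d
v = Ki/n = 2.160·0.0014/0.12 = 0.02520 m/d
t = L / v = 1990 / 0.02520 = 78970 d
   = 78970 / 365 = 216 yr

216 years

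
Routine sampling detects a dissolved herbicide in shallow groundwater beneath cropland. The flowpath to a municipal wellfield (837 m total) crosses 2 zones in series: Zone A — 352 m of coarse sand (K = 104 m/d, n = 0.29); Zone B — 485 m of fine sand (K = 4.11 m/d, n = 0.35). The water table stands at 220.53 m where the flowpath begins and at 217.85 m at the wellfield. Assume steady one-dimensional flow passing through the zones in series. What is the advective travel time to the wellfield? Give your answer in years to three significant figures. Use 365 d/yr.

33.7 years

Total head drop ΔH = 220.53 − 217.85 = 2.68 m
Steady 1-D flow in series ⇒ the Darcy flux q is identical in every zone and the zone head losses add (resistances L/K in series).
Σ(L/K) = 352/104 + 485/4.11 = 3.385 + 118.0 = 121.4 d
q = ΔH / Σ(L/K) = 2.68 / 121.4 = 0.02208 m/d (same in every zone)
Zone A: v = q/n = 0.02208/0.29 = 0.07613 m/d → t_A = 352/0.07613 = 4624 d
Zone B: v = q/n = 0.02208/0.35 = 0.06308 m/d → t_B = 485/0.06308 = 7689 d
Total t = 4624 + 7689 = 12310 d
   = 12310 / 365 = 33.7 yr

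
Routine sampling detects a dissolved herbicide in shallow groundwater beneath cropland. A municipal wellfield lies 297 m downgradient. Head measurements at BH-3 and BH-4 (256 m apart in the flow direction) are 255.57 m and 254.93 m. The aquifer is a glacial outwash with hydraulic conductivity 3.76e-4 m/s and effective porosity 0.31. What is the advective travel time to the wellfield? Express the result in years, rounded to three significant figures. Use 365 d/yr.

Hydraulic gradient i = (255.57 − 254.93) / 256 = 0.64 / 256 = 0.002500
K = 3.76e-4 m/s × 86400 s/d = 32.49 m/d
Specific discharge q = 32.49 × 0.002500 = 0.08122 m/d
v_s = q/n_e = 0.08122/0.31 = 0.2620 m/d
t = L / v = 297 / 0.2620 = 1134 d
   = 1134 / 365 = 3.11 yr

3.11 years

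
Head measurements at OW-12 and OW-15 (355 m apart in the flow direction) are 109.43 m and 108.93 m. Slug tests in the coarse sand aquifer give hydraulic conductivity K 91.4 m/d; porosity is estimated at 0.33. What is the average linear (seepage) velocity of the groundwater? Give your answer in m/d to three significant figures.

0.390 m/d

Hydraulic gradient i = (109.43 − 108.93) / 355 = 0.50 / 355 = 0.001408
Specific discharge q = 91.4 × 0.001408 = 0.1287 m/d
v_s = q/n_e = 0.1287/0.33 = 0.3901 m/d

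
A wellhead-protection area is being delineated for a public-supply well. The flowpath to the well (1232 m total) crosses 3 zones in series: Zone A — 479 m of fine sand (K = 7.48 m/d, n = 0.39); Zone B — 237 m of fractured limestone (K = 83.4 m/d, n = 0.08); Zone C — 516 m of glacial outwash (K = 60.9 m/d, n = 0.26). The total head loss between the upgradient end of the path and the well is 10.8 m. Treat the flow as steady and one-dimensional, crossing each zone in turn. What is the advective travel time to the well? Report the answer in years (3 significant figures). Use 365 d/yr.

6.50 years

Steady 1-D flow in series ⇒ the Darcy flux q is identical in every zone and the zone head losses add (resistances L/K in series).
Σ(L/K) = 479/7.48 + 237/83.4 + 516/60.9 = 64.04 + 2.842 + 8.473 = 75.35 d
q = ΔH / Σ(L/K) = 10.8 / 75.35 = 0.1433 m/d (same in every zone)
Zone A: v = q/n = 0.1433/0.39 = 0.3675 m/d → t_A = 479/0.3675 = 1303 d
Zone B: v = q/n = 0.1433/0.08 = 1.792 m/d → t_B = 237/1.792 = 132.3 d
Zone C: v = q/n = 0.1433/0.26 = 0.5513 m/d → t_C = 516/0.5513 = 936.0 d
Total t = 1303 + 132.3 + 936.0 = 2372 d
   = 2372 / 365 = 6.50 yr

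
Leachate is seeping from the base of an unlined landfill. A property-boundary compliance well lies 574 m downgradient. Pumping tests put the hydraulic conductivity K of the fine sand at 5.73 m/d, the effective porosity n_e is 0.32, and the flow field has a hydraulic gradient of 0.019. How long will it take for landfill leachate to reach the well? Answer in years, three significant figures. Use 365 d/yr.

4.62 years

q = Ki = 5.73 × 0.019 = 0.1089 m/d
Seepage velocity v = q / n = 0.1089 / 0.32 = 0.3402 m/d
t = L / v = 574 / 0.3402 = 1687 d
   = 1687 / 365 = 4.62 yr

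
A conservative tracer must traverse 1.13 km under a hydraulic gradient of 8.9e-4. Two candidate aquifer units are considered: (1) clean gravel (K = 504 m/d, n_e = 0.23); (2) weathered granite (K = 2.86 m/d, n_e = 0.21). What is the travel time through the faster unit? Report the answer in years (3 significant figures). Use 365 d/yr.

1.59 years

Unit 1 (clean gravel): v = 504×8.9e-4/0.23 = 1.950 m/d, t = 1130/1.950 = 579.4 d
Unit 2 (weathered granite): v = 2.86×8.9e-4/0.21 = 0.01212 m/d, t = 1130/0.01212 = 93230 d
Faster: 579.4 d / 365 = 1.59 yr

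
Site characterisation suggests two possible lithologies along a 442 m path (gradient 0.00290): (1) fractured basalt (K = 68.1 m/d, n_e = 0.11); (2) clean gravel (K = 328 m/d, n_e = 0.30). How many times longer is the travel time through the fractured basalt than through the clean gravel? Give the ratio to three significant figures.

Unit 1 (fractured basalt): v = 68.1×0.0029/0.11 = 1.795 m/d, t = 442/1.795 = 246.2 d
Unit 2 (clean gravel): v = 328×0.0029/0.30 = 3.171 m/d, t = 442/3.171 = 139.4 d
t(fractured basalt) / t(clean gravel) = 246.2/139.4 = 1.77

1.77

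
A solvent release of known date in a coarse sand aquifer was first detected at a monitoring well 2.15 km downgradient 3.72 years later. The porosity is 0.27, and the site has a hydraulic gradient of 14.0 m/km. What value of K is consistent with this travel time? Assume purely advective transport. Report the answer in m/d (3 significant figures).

30.5 m/d

t = 3.72 years = 1358 d
L = 2.15 km = 2150 m
v = L / t = 2150 / 1358 = 1.583 m/d
K = v · n / i = 1.583 × 0.27 / 0.014 = 30.5 m/d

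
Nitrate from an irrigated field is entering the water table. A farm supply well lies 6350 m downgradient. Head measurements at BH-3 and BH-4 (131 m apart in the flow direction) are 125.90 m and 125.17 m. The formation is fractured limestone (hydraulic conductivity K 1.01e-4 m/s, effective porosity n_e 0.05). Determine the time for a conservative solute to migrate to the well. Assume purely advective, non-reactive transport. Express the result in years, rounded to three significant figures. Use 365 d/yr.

17.9 years

Hydraulic gradient i = (125.90 − 125.17) / 131 = 0.73 / 131 = 0.005573
K = 1.01e-4 m/s × 86400 s/d = 8.726 m/d
Darcy flux q = K·i = 8.726 × 0.005573 = 0.04863 m/d
v = Ki/n = 8.726·0.005573/0.05 = 0.9726 m/d
t = L / v = 6350 / 0.9726 = 6529 d
   = 6529 / 365 = 17.9 yr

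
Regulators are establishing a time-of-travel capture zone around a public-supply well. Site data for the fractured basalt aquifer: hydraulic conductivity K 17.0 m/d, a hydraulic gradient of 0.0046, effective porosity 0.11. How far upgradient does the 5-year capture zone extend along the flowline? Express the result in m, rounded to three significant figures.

q = Ki = 17.0 × 0.0046 = 0.07820 m/d
Seepage velocity v = q / n = 0.07820 / 0.11 = 0.7109 m/d
T = 5 yr × 365 = 1825 d
L = v × T = 0.7109 × 1825 = 1297 m

1300 m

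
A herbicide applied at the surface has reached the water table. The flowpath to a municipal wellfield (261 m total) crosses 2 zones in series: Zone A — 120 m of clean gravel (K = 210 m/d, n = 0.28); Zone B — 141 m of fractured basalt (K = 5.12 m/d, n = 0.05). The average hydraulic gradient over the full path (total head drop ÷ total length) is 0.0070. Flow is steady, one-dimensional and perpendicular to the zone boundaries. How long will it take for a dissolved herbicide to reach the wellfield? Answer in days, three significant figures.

625 days

Steady 1-D flow in series ⇒ the Darcy flux q is identical in every zone and the zone head losses add (resistances L/K in series).
Σ(L/K) = 120/210 + 141/5.12 = 0.5714 + 27.54 = 28.11 d
K_eq = L_total / Σ(L/K) = 261 / 28.11 = 9.285 m/d
q = K_eq · i = 9.285 × 0.0070 = 0.06499 m/d (same in every zone)
Zone A: v = q/n = 0.06499/0.28 = 0.2321 m/d → t_A = 120/0.2321 = 517.0 d
Zone B: v = q/n = 0.06499/0.05 = 1.300 m/d → t_B = 141/1.300 = 108.5 d
Total t = 517.0 + 108.5 = 625.4 d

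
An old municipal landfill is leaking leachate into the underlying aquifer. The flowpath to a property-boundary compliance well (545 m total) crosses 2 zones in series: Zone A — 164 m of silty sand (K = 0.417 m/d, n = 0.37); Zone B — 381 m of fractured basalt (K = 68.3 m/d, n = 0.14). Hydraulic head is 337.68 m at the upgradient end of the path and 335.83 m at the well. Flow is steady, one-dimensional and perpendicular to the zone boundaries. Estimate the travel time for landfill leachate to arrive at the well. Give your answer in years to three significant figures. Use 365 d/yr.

67.4 years

Total head drop ΔH = 337.68 − 335.83 = 1.85 m
Steady 1-D flow in series ⇒ the Darcy flux q is identical in every zone and the zone head losses add (resistances L/K in series).
Σ(L/K) = 164/0.417 + 381/68.3 = 393.3 + 5.578 = 398.9 d
q = ΔH / Σ(L/K) = 1.85 / 398.9 = 0.004638 m/d (same in every zone)
Zone A: v = q/n = 0.004638/0.37 = 0.01254 m/d → t_A = 164/0.01254 = 13080 d
Zone B: v = q/n = 0.004638/0.14 = 0.03313 m/d → t_B = 381/0.03313 = 11500 d
Total t = 13080 + 11500 = 24580 d
   = 24580 / 365 = 67.4 yr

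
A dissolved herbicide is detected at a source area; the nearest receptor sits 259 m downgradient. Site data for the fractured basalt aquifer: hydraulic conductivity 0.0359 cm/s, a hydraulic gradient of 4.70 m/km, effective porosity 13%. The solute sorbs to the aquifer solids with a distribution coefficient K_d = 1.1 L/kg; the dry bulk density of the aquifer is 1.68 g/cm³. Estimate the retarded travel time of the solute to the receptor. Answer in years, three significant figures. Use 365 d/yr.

K = 0.0359 cm/s × 864 = 31.02 m/d
Darcy flux q = K·i = 31.02 × 0.0047 = 0.1458 m/d
v_s = q/n_e = 0.1458/0.13 = 1.121 m/d
Retardation R = 1 + ρ_b·K_d/n = 1 + 1.68×1.1/0.13 = 15.22
Contaminant velocity v_c = v/R = 1.121/15.22 = 0.07370 m/d
t = L/v_c = 259/0.07370 = 3514 d
   = 3514/365 = 9.63 yr

9.63 years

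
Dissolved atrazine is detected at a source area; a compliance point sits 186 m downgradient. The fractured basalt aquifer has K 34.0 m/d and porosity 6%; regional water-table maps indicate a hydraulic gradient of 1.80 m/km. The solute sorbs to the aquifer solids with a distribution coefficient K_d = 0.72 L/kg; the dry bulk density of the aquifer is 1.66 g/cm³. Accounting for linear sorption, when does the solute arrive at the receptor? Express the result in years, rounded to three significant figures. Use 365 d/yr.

10.5 years

q = Ki = 34.0 × 0.0018 = 0.06120 m/d
Seepage velocity v = q / n = 0.06120 / 0.06 = 1.020 m/d
Retardation R = 1 + ρ_b·K_d/n = 1 + 1.66×0.72/0.06 = 20.92
Contaminant velocity v_c = v/R = 1.020/20.92 = 0.04876 m/d
t = L/v_c = 186/0.04876 = 3815 d
   = 3815/365 = 10.5 yr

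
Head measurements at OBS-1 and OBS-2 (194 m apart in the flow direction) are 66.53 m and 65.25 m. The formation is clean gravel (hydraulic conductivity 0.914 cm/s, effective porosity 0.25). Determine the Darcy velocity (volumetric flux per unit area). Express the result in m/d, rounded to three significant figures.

Hydraulic gradient i = (66.53 − 65.25) / 194 = 1.28 / 194 = 0.006598
K = 0.914 cm/s × 864 = 789.7 m/d
q = Ki = 789.7 × 0.006598 = 5.210 m/d

5.21 m/d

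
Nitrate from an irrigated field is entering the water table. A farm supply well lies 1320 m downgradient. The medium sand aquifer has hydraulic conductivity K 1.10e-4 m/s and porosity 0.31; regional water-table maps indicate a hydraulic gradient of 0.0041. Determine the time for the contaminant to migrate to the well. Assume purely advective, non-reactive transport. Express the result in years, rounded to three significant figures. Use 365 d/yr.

28.8 years

K = 1.10e-4 m/s × 86400 s/d = 9.504 m/d
Specific discharge q = 9.504 × 0.0041 = 0.03897 m/d
v = Ki/n = 9.504·0.0041/0.31 = 0.1257 m/d
t = L / v = 1320 / 0.1257 = 10500 d
   = 10500 / 365 = 28.8 yr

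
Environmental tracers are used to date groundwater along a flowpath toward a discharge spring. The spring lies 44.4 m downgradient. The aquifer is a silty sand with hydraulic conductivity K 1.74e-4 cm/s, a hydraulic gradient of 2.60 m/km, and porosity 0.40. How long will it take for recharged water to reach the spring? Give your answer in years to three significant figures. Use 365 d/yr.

K = 1.74e-4 cm/s × 864 = 0.1503 m/d
Darcy flux q = K·i = 0.1503 × 0.0026 = 3.909e-4 m/d
Seepage velocity v = q / n = 3.909e-4 / 0.40 = 9.772e-4 m/d
t = L / v = 44.4 / 9.772e-4 = 45440 d
   = 45440 / 365 = 124 yr

124 years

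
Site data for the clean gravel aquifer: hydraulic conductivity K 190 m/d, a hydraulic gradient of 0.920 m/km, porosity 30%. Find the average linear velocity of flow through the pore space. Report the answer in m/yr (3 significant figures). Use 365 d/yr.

213 m/yr

Specific discharge q = 190 × 9.2e-4 = 0.1748 m/d
Seepage velocity v = q / n = 0.1748 / 0.30 = 0.5827 m/d
   = 0.5827 × 365 = 213 m/yr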